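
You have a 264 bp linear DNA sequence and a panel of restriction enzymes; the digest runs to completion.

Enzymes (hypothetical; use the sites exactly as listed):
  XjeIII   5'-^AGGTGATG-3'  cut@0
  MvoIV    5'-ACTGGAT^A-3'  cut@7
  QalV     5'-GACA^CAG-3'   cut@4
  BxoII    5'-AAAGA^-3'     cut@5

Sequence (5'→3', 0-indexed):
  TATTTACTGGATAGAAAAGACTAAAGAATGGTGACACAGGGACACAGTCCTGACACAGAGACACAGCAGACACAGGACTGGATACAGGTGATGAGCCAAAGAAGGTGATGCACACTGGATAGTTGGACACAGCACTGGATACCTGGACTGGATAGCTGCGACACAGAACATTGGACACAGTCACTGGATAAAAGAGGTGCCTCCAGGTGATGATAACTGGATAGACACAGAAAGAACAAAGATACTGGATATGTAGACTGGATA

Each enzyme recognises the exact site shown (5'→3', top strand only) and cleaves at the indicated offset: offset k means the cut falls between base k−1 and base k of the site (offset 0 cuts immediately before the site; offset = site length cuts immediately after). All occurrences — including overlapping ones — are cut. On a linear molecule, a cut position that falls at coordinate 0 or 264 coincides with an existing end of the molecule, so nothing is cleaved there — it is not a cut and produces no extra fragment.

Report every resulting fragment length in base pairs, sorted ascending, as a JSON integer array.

[1,2,5,6,7,7,8,8,8,8,8,9,9,9,9,10,11,11,11,12,12,13,13,14,17,18,18]

Scan for sites:
  XjeIII AGGTGATG/0: at [85, 102, 204] ⇒ [85, 102, 204]
  MvoIV ACTGGATA/7: at [5, 76, 113, 133, 146, 182, 215, 243, 256] ⇒ [12, 83, 120, 140, 153, 189, 222, 250, 263]
  QalV GACACAG/4: at [32, 40, 51, 59, 68, 125, 159, 173, 223] ⇒ [36, 44, 55, 63, 72, 129, 163, 177, 227]
  BxoII AAAGA/5: at [15, 22, 97, 190, 230, 237] ⇒ [20, 27, 102, 195, 235, 242]

All cut coordinates (distinct, sorted): [12, 20, 27, 36, 44, 55, 63, 72, 83, 85, 102, 120, 129, 140, 153, 163, 177, 189, 195, 204, 222, 227, 235, 242, 250, 263]

Fragments:
  [0,12): 12 bp
  [12,20): 8 bp
  [20,27): 7 bp
  [27,36): 9 bp
  [36,44): 8 bp
  [44,55): 11 bp
  [55,63): 8 bp
  [63,72): 9 bp
  [72,83): 11 bp
  [83,85): 2 bp
  [85,102): 17 bp
  [102,120): 18 bp
  [120,129): 9 bp
  [129,140): 11 bp
  [140,153): 13 bp
  [153,163): 10 bp
  [163,177): 14 bp
  [177,189): 12 bp
  [189,195): 6 bp
  [195,204): 9 bp
  [204,222): 18 bp
  [222,227): 5 bp
  [227,235): 8 bp
  [235,242): 7 bp
  [242,250): 8 bp
  [250,263): 13 bp
  [263,264): 1 bp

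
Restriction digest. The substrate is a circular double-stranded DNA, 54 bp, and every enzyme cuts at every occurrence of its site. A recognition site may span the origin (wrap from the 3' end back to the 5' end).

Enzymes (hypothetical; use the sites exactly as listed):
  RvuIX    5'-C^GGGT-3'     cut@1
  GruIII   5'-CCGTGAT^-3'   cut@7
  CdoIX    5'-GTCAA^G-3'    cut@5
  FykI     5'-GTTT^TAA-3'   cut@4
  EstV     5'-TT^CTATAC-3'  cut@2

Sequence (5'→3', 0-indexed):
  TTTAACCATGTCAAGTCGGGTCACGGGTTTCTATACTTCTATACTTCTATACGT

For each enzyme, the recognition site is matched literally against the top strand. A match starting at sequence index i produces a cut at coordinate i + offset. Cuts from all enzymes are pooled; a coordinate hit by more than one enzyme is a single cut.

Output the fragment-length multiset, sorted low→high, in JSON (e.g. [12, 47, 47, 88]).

Site scan:
  RvuIX (CGGGT, off=1): starts [16, 23] → cuts [17, 24]
  GruIII (CCGTGAT, off=7): no sites
  CdoIX (GTCAAG, off=5): starts [9] → cuts [14]
  FykI (GTTTTAA, off=4): starts [52] → cuts [2]
  EstV (TTCTATAC, off=2): starts [28, 36, 44] → cuts [30, 38, 46]

Pooled cuts: [2, 14, 17, 24, 30, 38, 46]

Fragment lengths:
  2→14: 12 bp
  14→17: 3 bp
  17→24: 7 bp
  24→30: 6 bp
  30→38: 8 bp
  38→46: 8 bp
  46→2 (wrap): 54-46+2 = 10 bp

[3,6,7,8,8,10,12]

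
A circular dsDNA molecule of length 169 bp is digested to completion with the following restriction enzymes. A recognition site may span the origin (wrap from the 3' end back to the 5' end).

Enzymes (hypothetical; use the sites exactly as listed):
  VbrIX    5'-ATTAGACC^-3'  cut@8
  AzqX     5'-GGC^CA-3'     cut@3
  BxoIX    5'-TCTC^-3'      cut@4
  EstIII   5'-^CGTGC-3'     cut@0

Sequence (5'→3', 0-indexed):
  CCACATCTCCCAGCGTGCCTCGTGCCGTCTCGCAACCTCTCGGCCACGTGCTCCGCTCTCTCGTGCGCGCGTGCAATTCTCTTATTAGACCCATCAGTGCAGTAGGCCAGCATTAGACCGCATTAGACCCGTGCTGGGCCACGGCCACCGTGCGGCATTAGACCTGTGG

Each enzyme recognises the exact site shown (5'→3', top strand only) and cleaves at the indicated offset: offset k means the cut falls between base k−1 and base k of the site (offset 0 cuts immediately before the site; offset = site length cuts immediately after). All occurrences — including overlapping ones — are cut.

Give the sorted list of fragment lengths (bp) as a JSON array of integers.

[1,1,2,3,3,4,6,6,7,7,8,10,10,10,10,11,12,12,14,16,16]

Scan for sites:
  VbrIX (ATTAGACC, off=8): starts [83, 111, 121, 156] → cuts [91, 119, 129, 164]
  AzqX (GGCCA, off=3): starts [41, 104, 136, 142, 167] → cuts [1, 44, 107, 139, 145]
  BxoIX (TCTC, off=4): starts [5, 27, 37, 56, 58, 77] → cuts [9, 31, 41, 60, 62, 81]
  EstIII (CGTGC, off=0): starts [13, 20, 46, 61, 69, 129, 148] → cuts [13, 20, 46, 61, 69, 129, 148]

Pooled cuts: [1, 9, 13, 20, 31, 41, 44, 46, 60, 61, 62, 69, 81, 91, 107, 119, 129, 139, 145, 148, 164]

Fragments:
  1→9: 8 bp
  9→13: 4 bp
  13→20: 7 bp
  20→31: 11 bp
  31→41: 10 bp
  41→44: 3 bp
  44→46: 2 bp
  46→60: 14 bp
  60→61: 1 bp
  61→62: 1 bp
  62→69: 7 bp
  69→81: 12 bp
  81→91: 10 bp
  91→107: 16 bp
  107→119: 12 bp
  119→129: 10 bp
  129→139: 10 bp
  139→145: 6 bp
  145→148: 3 bp
  148→164: 16 bp
  164→1 (wrap): 169-164+1 = 6 bp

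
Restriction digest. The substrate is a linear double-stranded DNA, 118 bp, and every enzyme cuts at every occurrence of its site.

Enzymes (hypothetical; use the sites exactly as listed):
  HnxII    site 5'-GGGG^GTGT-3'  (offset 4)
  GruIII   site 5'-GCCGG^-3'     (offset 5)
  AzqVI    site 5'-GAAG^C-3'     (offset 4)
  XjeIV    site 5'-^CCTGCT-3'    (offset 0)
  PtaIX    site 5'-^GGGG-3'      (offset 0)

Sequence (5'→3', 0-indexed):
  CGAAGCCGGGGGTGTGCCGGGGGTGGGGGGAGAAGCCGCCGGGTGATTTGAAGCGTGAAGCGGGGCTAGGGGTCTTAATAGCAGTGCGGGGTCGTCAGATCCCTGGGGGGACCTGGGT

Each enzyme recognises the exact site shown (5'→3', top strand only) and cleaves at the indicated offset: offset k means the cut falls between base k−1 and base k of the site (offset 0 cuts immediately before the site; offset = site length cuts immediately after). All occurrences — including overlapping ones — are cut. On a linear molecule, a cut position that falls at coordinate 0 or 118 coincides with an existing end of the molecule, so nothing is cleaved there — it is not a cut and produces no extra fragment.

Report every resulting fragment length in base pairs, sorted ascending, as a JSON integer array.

[1,1,1,1,1,1,1,1,1,2,2,4,5,7,7,7,7,9,11,12,17,19]

Scan for sites:
  HnxII GGGGGTGT/4: at [7] ⇒ [11]
  GruIII GCCGG/5: at [4, 15, 37] ⇒ [9, 20, 42]
  AzqVI GAAGC/4: at [1, 31, 49, 56] ⇒ [5, 35, 53, 60]
  XjeIV (CCTGCT, off=0): no sites
  PtaIX GGGG/0: at [7, 8, 18, 19, 24, 25, 26, 61, 68, 87, 104, 105, 106] ⇒ [7, 8, 18, 19, 24, 25, 26, 61, 68, 87, 104, 105, 106]

All cut coordinates (distinct, sorted): [5, 7, 8, 9, 11, 18, 19, 20, 24, 25, 26, 35, 42, 53, 60, 61, 68, 87, 104, 105, 106]

Fragment lengths:
  [0,5): 5 bp
  [5,7): 2 bp
  [7,8): 1 bp
  [8,9): 1 bp
  [9,11): 2 bp
  [11,18): 7 bp
  [18,19): 1 bp
  [19,20): 1 bp
  [20,24): 4 bp
  [24,25): 1 bp
  [25,26): 1 bp
  [26,35): 9 bp
  [35,42): 7 bp
  [42,53): 11 bp
  [53,60): 7 bp
  [60,61): 1 bp
  [61,68): 7 bp
  [68,87): 19 bp
  [87,104): 17 bp
  [104,105): 1 bp
  [105,106): 1 bp
  [106,118): 12 bp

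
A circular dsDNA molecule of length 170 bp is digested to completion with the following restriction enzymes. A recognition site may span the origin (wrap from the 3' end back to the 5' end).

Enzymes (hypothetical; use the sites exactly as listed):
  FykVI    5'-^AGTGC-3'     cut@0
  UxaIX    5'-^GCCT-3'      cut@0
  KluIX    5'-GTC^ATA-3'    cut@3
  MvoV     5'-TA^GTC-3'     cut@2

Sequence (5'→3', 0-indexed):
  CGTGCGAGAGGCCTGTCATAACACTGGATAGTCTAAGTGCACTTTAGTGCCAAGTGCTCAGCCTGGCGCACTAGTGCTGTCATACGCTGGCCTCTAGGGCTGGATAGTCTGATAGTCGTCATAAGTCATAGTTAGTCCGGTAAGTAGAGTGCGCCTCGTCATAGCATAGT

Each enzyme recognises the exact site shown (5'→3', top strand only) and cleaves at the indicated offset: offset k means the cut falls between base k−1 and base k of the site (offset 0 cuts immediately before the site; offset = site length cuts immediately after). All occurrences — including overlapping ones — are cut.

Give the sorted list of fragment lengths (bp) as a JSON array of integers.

Per-enzyme occurrences:
  FykVI (AGTGC, off=0): starts [35, 45, 52, 72, 147] → cuts [35, 45, 52, 72, 147]
  UxaIX (GCCT, off=0): starts [10, 60, 89, 152] → cuts [10, 60, 89, 152]
  KluIX (GTCATA, off=3): starts [14, 78, 117, 124, 157] → cuts [17, 81, 120, 127, 160]
  MvoV (TAGTC, off=2): starts [28, 104, 112, 132, 166] → cuts [30, 106, 114, 134, 168]

All cut coordinates (distinct, sorted): [10, 17, 30, 35, 45, 52, 60, 72, 81, 89, 106, 114, 120, 127, 134, 147, 152, 160, 168]

Fragments:
  10→17: 7 bp
  17→30: 13 bp
  30→35: 5 bp
  35→45: 10 bp
  45→52: 7 bp
  52→60: 8 bp
  60→72: 12 bp
  72→81: 9 bp
  81→89: 8 bp
  89→106: 17 bp
  106→114: 8 bp
  114→120: 6 bp
  120→127: 7 bp
  127→134: 7 bp
  134→147: 13 bp
  147→152: 5 bp
  152→160: 8 bp
  160→168: 8 bp
  168→10 (wrap): 170-168+10 = 12 bp

[5,5,6,7,7,7,7,8,8,8,8,8,9,10,12,12,13,13,17]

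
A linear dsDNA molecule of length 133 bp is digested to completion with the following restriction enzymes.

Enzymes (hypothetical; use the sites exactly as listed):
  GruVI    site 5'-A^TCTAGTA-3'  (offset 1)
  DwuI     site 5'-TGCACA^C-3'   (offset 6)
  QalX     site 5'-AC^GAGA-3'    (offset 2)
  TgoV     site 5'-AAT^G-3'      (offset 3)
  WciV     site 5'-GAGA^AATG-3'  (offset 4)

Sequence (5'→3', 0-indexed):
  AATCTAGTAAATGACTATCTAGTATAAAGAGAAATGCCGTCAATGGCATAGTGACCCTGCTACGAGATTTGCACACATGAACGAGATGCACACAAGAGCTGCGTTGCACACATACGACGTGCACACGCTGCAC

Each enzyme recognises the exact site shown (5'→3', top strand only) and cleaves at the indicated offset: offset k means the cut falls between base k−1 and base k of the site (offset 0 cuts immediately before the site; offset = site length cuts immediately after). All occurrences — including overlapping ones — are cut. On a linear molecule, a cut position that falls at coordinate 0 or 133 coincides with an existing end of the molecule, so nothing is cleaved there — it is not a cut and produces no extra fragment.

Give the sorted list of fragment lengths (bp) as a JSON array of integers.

Scan for sites:
  GruVI (ATCTAGTA, off=1): starts [1, 16] → cuts [2, 17]
  DwuI (TGCACAC, off=6): starts [69, 86, 104, 119] → cuts [75, 92, 110, 125]
  QalX (ACGAGA, off=2): starts [61, 80] → cuts [63, 82]
  TgoV (AATG, off=3): starts [9, 32, 41] → cuts [12, 35, 44]
  WciV (GAGAAATG, off=4): starts [28] → cuts [32]

All cut coordinates (distinct, sorted): [2, 12, 17, 32, 35, 44, 63, 75, 82, 92, 110, 125]

Fragments:
  [0,2): 2 bp
  [2,12): 10 bp
  [12,17): 5 bp
  [17,32): 15 bp
  [32,35): 3 bp
  [35,44): 9 bp
  [44,63): 19 bp
  [63,75): 12 bp
  [75,82): 7 bp
  [82,92): 10 bp
  [92,110): 18 bp
  [110,125): 15 bp
  [125,133): 8 bp

[2,3,5,7,8,9,10,10,12,15,15,18,19]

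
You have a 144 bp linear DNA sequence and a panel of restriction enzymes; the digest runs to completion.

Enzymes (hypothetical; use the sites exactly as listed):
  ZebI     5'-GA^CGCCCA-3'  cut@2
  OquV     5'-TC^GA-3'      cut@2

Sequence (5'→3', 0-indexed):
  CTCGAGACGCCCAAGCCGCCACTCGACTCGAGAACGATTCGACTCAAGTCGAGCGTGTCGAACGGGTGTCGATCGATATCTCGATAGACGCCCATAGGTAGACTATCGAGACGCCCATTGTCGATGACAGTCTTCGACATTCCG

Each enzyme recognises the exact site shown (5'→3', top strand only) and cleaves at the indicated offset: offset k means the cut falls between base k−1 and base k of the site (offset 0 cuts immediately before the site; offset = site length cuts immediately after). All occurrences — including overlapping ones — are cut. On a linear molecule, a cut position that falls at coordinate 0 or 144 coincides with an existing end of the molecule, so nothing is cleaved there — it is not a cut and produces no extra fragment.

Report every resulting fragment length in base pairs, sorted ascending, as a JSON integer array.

[3,4,4,4,5,6,8,9,9,10,11,11,11,13,17,19]

Per-enzyme occurrences:
  ZebI (GACGCCCA, off=2): starts [5, 86, 109] → cuts [7, 88, 111]
  OquV (TCGA, off=2): starts [1, 22, 27, 38, 48, 57, 68, 72, 80, 105, 120, 133] → cuts [3, 24, 29, 40, 50, 59, 70, 74, 82, 107, 122, 135]

All cut coordinates (distinct, sorted): [3, 7, 24, 29, 40, 50, 59, 70, 74, 82, 88, 107, 111, 122, 135]

Fragment lengths:
  [0,3): 3 bp
  [3,7): 4 bp
  [7,24): 17 bp
  [24,29): 5 bp
  [29,40): 11 bp
  [40,50): 10 bp
  [50,59): 9 bp
  [59,70): 11 bp
  [70,74): 4 bp
  [74,82): 8 bp
  [82,88): 6 bp
  [88,107): 19 bp
  [107,111): 4 bp
  [111,122): 11 bp
  [122,135): 13 bp
  [135,144): 9 bp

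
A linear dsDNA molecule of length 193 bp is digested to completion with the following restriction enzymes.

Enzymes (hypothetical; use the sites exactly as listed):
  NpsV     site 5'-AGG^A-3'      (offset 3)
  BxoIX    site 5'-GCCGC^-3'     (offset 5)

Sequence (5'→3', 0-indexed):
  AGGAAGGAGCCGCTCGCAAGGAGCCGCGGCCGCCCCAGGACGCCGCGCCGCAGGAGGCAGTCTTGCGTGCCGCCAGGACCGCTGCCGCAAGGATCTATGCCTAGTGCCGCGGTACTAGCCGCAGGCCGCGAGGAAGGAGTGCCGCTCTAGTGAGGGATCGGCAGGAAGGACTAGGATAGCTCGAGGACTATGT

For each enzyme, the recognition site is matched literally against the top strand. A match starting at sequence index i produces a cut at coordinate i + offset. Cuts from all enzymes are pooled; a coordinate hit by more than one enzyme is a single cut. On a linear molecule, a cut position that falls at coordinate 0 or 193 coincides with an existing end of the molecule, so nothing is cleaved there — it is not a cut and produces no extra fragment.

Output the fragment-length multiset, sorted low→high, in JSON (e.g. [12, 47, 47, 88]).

Site scan:
  NpsV (AGGA, off=3): starts [0, 4, 18, 36, 51, 74, 89, 130, 134, 162, 166, 172, 183] → cuts [3, 7, 21, 39, 54, 77, 92, 133, 137, 165, 169, 175, 186]
  BxoIX (GCCGC, off=5): starts [8, 22, 28, 41, 46, 68, 83, 105, 117, 124, 140] → cuts [13, 27, 33, 46, 51, 73, 88, 110, 122, 129, 145]

Pooled cuts: [3, 7, 13, 21, 27, 33, 39, 46, 51, 54, 73, 77, 88, 92, 110, 122, 129, 133, 137, 145, 165, 169, 175, 186]

Fragment lengths:
  [0,3): 3 bp
  [3,7): 4 bp
  [7,13): 6 bp
  [13,21): 8 bp
  [21,27): 6 bp
  [27,33): 6 bp
  [33,39): 6 bp
  [39,46): 7 bp
  [46,51): 5 bp
  [51,54): 3 bp
  [54,73): 19 bp
  [73,77): 4 bp
  [77,88): 11 bp
  [88,92): 4 bp
  [92,110): 18 bp
  [110,122): 12 bp
  [122,129): 7 bp
  [129,133): 4 bp
  [133,137): 4 bp
  [137,145): 8 bp
  [145,165): 20 bp
  [165,169): 4 bp
  [169,175): 6 bp
  [175,186): 11 bp
  [186,193): 7 bp

[3,3,4,4,4,4,4,4,5,6,6,6,6,6,7,7,7,8,8,11,11,12,18,19,20]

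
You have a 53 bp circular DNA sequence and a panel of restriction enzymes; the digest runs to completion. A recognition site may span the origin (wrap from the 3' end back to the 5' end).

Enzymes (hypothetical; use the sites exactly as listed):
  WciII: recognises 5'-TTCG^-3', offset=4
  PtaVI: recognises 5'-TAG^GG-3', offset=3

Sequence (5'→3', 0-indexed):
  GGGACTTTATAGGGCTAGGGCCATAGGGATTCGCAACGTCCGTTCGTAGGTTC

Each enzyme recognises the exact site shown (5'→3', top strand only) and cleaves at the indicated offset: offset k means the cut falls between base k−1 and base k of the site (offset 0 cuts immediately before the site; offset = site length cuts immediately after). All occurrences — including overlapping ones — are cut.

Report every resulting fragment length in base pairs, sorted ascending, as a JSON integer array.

Per-enzyme occurrences:
  WciII TTCG/4: at [29, 42, 50] ⇒ [1, 33, 46]
  PtaVI TAGGG/3: at [9, 15, 23] ⇒ [12, 18, 26]

All cut coordinates (distinct, sorted): [1, 12, 18, 26, 33, 46]

Fragment lengths:
  1→12: 11 bp
  12→18: 6 bp
  18→26: 8 bp
  26→33: 7 bp
  33→46: 13 bp
  46→1 (wrap): 53-46+1 = 8 bp

[6,7,8,8,11,13]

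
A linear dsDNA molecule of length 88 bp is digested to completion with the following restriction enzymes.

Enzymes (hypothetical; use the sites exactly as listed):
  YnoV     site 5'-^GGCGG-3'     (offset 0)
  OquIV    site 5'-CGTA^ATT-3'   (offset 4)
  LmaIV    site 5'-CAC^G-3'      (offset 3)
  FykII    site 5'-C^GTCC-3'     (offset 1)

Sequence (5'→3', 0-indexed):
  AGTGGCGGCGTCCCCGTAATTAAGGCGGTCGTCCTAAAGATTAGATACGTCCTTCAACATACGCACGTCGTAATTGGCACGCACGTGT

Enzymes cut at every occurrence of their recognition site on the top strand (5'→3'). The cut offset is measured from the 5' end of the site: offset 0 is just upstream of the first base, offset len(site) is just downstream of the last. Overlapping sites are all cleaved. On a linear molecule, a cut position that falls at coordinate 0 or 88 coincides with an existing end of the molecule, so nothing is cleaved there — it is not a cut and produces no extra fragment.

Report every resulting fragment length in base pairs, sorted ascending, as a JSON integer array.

[3,4,4,5,6,6,7,8,9,18,18]

Site scan:
  YnoV (GGCGG, off=0): starts [3, 23] → cuts [3, 23]
  OquIV (CGTAATT, off=4): starts [14, 68] → cuts [18, 72]
  LmaIV (CACG, off=3): starts [63, 77, 81] → cuts [66, 80, 84]
  FykII (CGTCC, off=1): starts [8, 29, 47] → cuts [9, 30, 48]

Pooled cuts: [3, 9, 18, 23, 30, 48, 66, 72, 80, 84]

Fragment lengths:
  [0,3): 3 bp
  [3,9): 6 bp
  [9,18): 9 bp
  [18,23): 5 bp
  [23,30): 7 bp
  [30,48): 18 bp
  [48,66): 18 bp
  [66,72): 6 bp
  [72,80): 8 bp
  [80,84): 4 bp
  [84,88): 4 bp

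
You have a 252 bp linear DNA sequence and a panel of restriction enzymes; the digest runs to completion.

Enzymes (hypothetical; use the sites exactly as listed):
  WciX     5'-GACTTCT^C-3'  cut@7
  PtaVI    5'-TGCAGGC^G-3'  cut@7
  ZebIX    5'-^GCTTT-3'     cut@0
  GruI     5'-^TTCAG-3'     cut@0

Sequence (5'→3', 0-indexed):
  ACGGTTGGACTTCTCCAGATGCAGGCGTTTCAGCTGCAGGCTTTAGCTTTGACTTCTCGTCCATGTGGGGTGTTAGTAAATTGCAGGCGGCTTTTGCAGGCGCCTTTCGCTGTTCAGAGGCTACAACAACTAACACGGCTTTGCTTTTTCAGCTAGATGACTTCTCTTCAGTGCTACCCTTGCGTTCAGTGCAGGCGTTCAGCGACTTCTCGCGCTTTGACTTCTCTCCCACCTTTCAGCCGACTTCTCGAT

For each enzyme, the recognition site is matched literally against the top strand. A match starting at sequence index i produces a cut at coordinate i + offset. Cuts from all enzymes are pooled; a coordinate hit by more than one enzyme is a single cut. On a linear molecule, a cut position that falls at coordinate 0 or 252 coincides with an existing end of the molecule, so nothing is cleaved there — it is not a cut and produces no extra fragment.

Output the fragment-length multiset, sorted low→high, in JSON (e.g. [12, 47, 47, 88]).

Per-enzyme occurrences:
  WciX GACTTCTC/7: at [7, 50, 158, 203, 218, 241] ⇒ [14, 57, 165, 210, 225, 248]
  PtaVI TGCAGGCG/7: at [19, 81, 94, 189] ⇒ [26, 88, 101, 196]
  ZebIX GCTTT/0: at [39, 45, 89, 137, 142, 213] ⇒ [39, 45, 89, 137, 142, 213]
  GruI TTCAG/0: at [28, 112, 147, 166, 184, 197, 234] ⇒ [28, 112, 147, 166, 184, 197, 234]

All cut coordinates (distinct, sorted): [14, 26, 28, 39, 45, 57, 88, 89, 101, 112, 137, 142, 147, 165, 166, 184, 196, 197, 210, 213, 225, 234, 248]

Fragment lengths:
  [0,14): 14 bp
  [14,26): 12 bp
  [26,28): 2 bp
  [28,39): 11 bp
  [39,45): 6 bp
  [45,57): 12 bp
  [57,88): 31 bp
  [88,89): 1 bp
  [89,101): 12 bp
  [101,112): 11 bp
  [112,137): 25 bp
  [137,142): 5 bp
  [142,147): 5 bp
  [147,165): 18 bp
  [165,166): 1 bp
  [166,184): 18 bp
  [184,196): 12 bp
  [196,197): 1 bp
  [197,210): 13 bp
  [210,213): 3 bp
  [213,225): 12 bp
  [225,234): 9 bp
  [234,248): 14 bp
  [248,252): 4 bp

[1,1,1,2,3,4,5,5,6,9,11,11,12,12,12,12,12,13,14,14,18,18,25,31]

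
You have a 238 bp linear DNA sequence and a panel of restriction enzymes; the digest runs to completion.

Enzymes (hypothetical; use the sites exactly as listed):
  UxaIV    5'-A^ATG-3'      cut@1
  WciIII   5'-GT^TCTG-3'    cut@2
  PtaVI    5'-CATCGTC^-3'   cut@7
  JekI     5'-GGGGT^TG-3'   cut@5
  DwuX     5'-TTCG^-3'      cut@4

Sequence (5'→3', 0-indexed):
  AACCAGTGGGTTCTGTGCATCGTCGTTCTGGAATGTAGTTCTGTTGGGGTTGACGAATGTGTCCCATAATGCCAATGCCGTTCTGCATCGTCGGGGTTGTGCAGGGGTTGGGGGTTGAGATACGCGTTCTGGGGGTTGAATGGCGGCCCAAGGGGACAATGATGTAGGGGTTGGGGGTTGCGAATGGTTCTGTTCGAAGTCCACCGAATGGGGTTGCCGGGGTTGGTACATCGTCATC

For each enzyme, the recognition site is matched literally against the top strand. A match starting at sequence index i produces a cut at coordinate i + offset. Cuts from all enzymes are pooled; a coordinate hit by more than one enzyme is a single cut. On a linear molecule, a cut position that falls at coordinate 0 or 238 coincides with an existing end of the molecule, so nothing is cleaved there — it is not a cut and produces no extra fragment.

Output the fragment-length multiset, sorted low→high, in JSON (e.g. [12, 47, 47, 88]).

[2,3,3,5,5,5,6,6,6,7,7,7,7,7,8,9,9,11,11,11,11,11,12,12,12,13,13,19]

Site scan:
  UxaIV (AATG, off=1): starts [31, 55, 67, 73, 138, 157, 182, 206] → cuts [32, 56, 68, 74, 139, 158, 183, 207]
  WciIII (GTTCTG, off=2): starts [9, 24, 37, 79, 125, 186] → cuts [11, 26, 39, 81, 127, 188]
  PtaVI (CATCGTC, off=7): starts [17, 85, 228] → cuts [24, 92, 235]
  JekI (GGGGTTG, off=5): starts [45, 92, 103, 110, 131, 166, 173, 209, 218] → cuts [50, 97, 108, 115, 136, 171, 178, 214, 223]
  DwuX (TTCG, off=4): starts [192] → cuts [196]

Pooled cuts: [11, 24, 26, 32, 39, 50, 56, 68, 74, 81, 92, 97, 108, 115, 127, 136, 139, 158, 171, 178, 183, 188, 196, 207, 214, 223, 235]

Fragment lengths:
  [0,11): 11 bp
  [11,24): 13 bp
  [24,26): 2 bp
  [26,32): 6 bp
  [32,39): 7 bp
  [39,50): 11 bp
  [50,56): 6 bp
  [56,68): 12 bp
  [68,74): 6 bp
  [74,81): 7 bp
  [81,92): 11 bp
  [92,97): 5 bp
  [97,108): 11 bp
  [108,115): 7 bp
  [115,127): 12 bp
  [127,136): 9 bp
  [136,139): 3 bp
  [139,158): 19 bp
  [158,171): 13 bp
  [171,178): 7 bp
  [178,183): 5 bp
  [183,188): 5 bp
  [188,196): 8 bp
  [196,207): 11 bp
  [207,214): 7 bp
  [214,223): 9 bp
  [223,235): 12 bp
  [235,238): 3 bp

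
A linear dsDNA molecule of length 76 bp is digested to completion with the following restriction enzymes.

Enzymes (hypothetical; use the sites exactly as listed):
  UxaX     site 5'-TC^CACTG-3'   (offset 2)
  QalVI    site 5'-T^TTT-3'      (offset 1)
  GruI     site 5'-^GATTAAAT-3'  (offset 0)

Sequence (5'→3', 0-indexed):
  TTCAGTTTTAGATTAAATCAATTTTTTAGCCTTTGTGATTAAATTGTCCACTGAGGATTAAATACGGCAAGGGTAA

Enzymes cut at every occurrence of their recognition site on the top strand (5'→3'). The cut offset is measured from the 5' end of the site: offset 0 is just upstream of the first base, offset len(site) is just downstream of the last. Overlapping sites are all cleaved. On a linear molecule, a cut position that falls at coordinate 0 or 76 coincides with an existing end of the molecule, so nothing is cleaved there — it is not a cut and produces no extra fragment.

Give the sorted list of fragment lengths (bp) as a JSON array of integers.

Per-enzyme occurrences:
  UxaX (TCCACTG, off=2): starts [46] → cuts [48]
  QalVI (TTTT, off=1): starts [5, 21, 22, 23] → cuts [6, 22, 23, 24]
  GruI (GATTAAAT, off=0): starts [10, 36, 55] → cuts [10, 36, 55]

All cut coordinates (distinct, sorted): [6, 10, 22, 23, 24, 36, 48, 55]

Fragment lengths:
  [0,6): 6 bp
  [6,10): 4 bp
  [10,22): 12 bp
  [22,23): 1 bp
  [23,24): 1 bp
  [24,36): 12 bp
  [36,48): 12 bp
  [48,55): 7 bp
  [55,76): 21 bp

[1,1,4,6,7,12,12,12,21]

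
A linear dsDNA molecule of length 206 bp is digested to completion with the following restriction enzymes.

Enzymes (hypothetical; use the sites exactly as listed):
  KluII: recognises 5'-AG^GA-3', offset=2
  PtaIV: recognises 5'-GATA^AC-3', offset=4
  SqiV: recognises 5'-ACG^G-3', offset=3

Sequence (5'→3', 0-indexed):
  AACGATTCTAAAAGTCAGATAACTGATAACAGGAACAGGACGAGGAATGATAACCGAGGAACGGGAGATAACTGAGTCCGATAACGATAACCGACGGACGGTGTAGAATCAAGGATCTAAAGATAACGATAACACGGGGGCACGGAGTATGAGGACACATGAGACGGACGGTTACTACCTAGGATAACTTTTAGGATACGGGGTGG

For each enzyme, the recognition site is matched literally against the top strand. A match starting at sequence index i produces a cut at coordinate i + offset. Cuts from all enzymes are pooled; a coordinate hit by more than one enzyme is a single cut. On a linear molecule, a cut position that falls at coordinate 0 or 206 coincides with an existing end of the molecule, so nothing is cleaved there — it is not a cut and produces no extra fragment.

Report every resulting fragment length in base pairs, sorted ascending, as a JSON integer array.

Per-enzyme occurrences:
  KluII AGGA/2: at [30, 36, 42, 56, 111, 151, 180, 192] ⇒ [32, 38, 44, 58, 113, 153, 182, 194]
  PtaIV GATAAC/4: at [17, 24, 48, 66, 79, 85, 121, 127, 182] ⇒ [21, 28, 52, 70, 83, 89, 125, 131, 186]
  SqiV ACGG/3: at [60, 93, 97, 133, 141, 163, 167, 197] ⇒ [63, 96, 100, 136, 144, 166, 170, 200]

All cut coordinates (distinct, sorted): [21, 28, 32, 38, 44, 52, 58, 63, 70, 83, 89, 96, 100, 113, 125, 131, 136, 144, 153, 166, 170, 182, 186, 194, 200]

Fragments:
  [0,21): 21 bp
  [21,28): 7 bp
  [28,32): 4 bp
  [32,38): 6 bp
  [38,44): 6 bp
  [44,52): 8 bp
  [52,58): 6 bp
  [58,63): 5 bp
  [63,70): 7 bp
  [70,83): 13 bp
  [83,89): 6 bp
  [89,96): 7 bp
  [96,100): 4 bp
  [100,113): 13 bp
  [113,125): 12 bp
  [125,131): 6 bp
  [131,136): 5 bp
  [136,144): 8 bp
  [144,153): 9 bp
  [153,166): 13 bp
  [166,170): 4 bp
  [170,182): 12 bp
  [182,186): 4 bp
  [186,194): 8 bp
  [194,200): 6 bp
  [200,206): 6 bp

[4,4,4,4,5,5,6,6,6,6,6,6,6,7,7,7,8,8,8,9,12,12,13,13,13,21]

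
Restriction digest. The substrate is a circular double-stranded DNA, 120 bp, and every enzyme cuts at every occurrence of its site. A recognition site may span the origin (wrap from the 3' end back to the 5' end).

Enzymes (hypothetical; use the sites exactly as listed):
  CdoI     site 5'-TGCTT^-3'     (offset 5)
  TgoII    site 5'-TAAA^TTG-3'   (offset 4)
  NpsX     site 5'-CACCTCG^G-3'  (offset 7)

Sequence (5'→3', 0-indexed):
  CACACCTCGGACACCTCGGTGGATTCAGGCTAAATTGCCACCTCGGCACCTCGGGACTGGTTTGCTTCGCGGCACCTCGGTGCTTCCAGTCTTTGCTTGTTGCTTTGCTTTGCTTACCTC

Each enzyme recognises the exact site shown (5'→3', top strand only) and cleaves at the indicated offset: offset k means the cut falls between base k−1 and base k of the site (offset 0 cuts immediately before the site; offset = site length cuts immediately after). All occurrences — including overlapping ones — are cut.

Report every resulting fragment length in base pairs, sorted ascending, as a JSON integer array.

[5,5,6,7,8,9,11,12,13,14,14,16]

Site scan:
  CdoI (TGCTT, off=5): starts [62, 80, 93, 100, 105, 110] → cuts [67, 85, 98, 105, 110, 115]
  TgoII (TAAATTG, off=4): starts [30] → cuts [34]
  NpsX (CACCTCGG, off=7): starts [2, 11, 38, 46, 72] → cuts [9, 18, 45, 53, 79]

Pooled cuts: [9, 18, 34, 45, 53, 67, 79, 85, 98, 105, 110, 115]

Fragments:
  9→18: 9 bp
  18→34: 16 bp
  34→45: 11 bp
  45→53: 8 bp
  53→67: 14 bp
  67→79: 12 bp
  79→85: 6 bp
  85→98: 13 bp
  98→105: 7 bp
  105→110: 5 bp
  110→115: 5 bp
  115→9 (wrap): 120-115+9 = 14 bp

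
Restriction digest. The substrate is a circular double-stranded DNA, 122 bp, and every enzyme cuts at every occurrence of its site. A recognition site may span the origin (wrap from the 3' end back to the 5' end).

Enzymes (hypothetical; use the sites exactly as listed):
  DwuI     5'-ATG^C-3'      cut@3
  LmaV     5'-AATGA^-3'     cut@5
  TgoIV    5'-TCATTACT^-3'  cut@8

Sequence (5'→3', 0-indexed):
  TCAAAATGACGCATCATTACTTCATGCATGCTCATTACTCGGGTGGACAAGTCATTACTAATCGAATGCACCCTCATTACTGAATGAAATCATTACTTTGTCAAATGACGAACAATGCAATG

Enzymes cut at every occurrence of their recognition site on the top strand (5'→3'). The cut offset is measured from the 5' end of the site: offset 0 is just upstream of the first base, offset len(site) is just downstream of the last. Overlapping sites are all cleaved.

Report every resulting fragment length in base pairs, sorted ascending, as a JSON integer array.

[4,5,6,9,9,9,10,11,12,13,14,20]

Site scan:
  DwuI ATGC/3: at [23, 27, 65, 114] ⇒ [26, 30, 68, 117]
  LmaV AATGA/5: at [4, 82, 103] ⇒ [9, 87, 108]
  TgoIV TCATTACT/8: at [13, 31, 51, 73, 89] ⇒ [21, 39, 59, 81, 97]

All cut coordinates (distinct, sorted): [9, 21, 26, 30, 39, 59, 68, 81, 87, 97, 108, 117]

Fragments:
  9→21: 12 bp
  21→26: 5 bp
  26→30: 4 bp
  30→39: 9 bp
  39→59: 20 bp
  59→68: 9 bp
  68→81: 13 bp
  81→87: 6 bp
  87→97: 10 bp
  97→108: 11 bp
  108→117: 9 bp
  117→9 (wrap): 122-117+9 = 14 bp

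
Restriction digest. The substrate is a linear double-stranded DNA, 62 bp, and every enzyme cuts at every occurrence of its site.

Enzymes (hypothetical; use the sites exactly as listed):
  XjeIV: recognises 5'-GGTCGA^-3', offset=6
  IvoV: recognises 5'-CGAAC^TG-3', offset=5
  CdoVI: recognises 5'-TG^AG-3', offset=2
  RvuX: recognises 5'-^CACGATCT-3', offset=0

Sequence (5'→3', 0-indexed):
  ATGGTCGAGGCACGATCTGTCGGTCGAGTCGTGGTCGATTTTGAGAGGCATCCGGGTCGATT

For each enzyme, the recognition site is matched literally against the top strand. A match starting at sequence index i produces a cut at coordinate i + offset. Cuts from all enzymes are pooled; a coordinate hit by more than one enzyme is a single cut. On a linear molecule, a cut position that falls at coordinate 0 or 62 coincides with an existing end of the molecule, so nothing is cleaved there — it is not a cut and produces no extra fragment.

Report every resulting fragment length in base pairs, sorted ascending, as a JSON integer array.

Scan for sites:
  XjeIV GGTCGA/6: at [2, 21, 32, 54] ⇒ [8, 27, 38, 60]
  IvoV (CGAACTG, off=5): no sites
  CdoVI TGAG/2: at [41] ⇒ [43]
  RvuX CACGATCT/0: at [10] ⇒ [10]

Pooled cuts: [8, 10, 27, 38, 43, 60]

Fragment lengths:
  [0,8): 8 bp
  [8,10): 2 bp
  [10,27): 17 bp
  [27,38): 11 bp
  [38,43): 5 bp
  [43,60): 17 bp
  [60,62): 2 bp

[2,2,5,8,11,17,17]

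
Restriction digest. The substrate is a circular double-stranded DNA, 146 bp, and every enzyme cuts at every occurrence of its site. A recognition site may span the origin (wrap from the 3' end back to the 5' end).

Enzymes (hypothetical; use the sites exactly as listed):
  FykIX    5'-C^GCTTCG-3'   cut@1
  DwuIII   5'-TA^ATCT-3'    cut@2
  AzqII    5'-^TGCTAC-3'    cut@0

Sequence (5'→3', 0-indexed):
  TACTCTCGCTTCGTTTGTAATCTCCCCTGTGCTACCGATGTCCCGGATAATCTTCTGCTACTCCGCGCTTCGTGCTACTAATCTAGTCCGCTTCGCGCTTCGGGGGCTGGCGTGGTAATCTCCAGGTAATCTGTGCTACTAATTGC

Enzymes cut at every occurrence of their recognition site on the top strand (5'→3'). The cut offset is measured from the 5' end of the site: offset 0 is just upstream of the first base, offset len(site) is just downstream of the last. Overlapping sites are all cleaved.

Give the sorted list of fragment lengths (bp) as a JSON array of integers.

Per-enzyme occurrences:
  FykIX CGCTTCG/1: at [6, 65, 88, 95] ⇒ [7, 66, 89, 96]
  DwuIII TAATCT/2: at [17, 47, 78, 115, 126] ⇒ [19, 49, 80, 117, 128]
  AzqII TGCTAC/0: at [29, 55, 72, 133, 143] ⇒ [29, 55, 72, 133, 143]

All cut coordinates (distinct, sorted): [7, 19, 29, 49, 55, 66, 72, 80, 89, 96, 117, 128, 133, 143]

Fragments:
  7→19: 12 bp
  19→29: 10 bp
  29→49: 20 bp
  49→55: 6 bp
  55→66: 11 bp
  66→72: 6 bp
  72→80: 8 bp
  80→89: 9 bp
  89→96: 7 bp
  96→117: 21 bp
  117→128: 11 bp
  128→133: 5 bp
  133→143: 10 bp
  143→7 (wrap): 146-143+7 = 10 bp

[5,6,6,7,8,9,10,10,10,11,11,12,20,21]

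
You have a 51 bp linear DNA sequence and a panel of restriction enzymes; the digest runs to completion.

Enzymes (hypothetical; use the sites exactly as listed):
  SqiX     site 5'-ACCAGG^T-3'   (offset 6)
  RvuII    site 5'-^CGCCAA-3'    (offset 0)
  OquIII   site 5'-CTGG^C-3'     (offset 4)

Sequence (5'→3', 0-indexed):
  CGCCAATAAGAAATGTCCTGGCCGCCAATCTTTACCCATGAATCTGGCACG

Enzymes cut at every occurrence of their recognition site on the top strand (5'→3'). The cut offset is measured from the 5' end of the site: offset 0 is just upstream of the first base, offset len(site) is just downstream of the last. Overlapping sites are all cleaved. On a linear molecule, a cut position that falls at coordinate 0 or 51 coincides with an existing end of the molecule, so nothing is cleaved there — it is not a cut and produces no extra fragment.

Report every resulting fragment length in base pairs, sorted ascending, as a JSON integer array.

Scan for sites:
  SqiX (ACCAGGT, off=6): no sites
  RvuII (CGCCAA, off=0): starts [0, 22] → cuts [22] (position 0 is a terminus of the linear molecule — no cut)
  OquIII (CTGGC, off=4): starts [17, 43] → cuts [21, 47]

Pooled cuts: [21, 22, 47]

Fragments:
  [0,21): 21 bp
  [21,22): 1 bp
  [22,47): 25 bp
  [47,51): 4 bp

[1,4,21,25]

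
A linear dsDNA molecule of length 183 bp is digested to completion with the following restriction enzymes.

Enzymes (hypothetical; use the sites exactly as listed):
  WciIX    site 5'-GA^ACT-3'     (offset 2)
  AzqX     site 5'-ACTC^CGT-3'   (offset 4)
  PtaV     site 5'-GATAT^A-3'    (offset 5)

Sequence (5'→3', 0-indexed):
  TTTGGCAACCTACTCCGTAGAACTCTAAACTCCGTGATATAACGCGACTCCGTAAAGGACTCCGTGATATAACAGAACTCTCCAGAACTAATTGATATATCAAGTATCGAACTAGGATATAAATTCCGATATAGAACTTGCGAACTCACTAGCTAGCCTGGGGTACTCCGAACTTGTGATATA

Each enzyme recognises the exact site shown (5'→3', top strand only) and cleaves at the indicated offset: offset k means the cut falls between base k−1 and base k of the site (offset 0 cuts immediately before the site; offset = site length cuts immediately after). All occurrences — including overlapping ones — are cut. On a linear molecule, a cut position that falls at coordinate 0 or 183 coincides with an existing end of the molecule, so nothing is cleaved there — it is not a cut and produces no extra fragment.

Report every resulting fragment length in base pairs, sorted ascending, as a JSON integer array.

[1,3,6,6,8,8,8,10,10,10,11,11,12,12,12,12,15,28]

Scan for sites:
  WciIX GAACT/2: at [19, 74, 84, 108, 133, 141, 169] ⇒ [21, 76, 86, 110, 135, 143, 171]
  AzqX ACTCCGT/4: at [11, 28, 46, 58] ⇒ [15, 32, 50, 62]
  PtaV GATATA/5: at [35, 65, 93, 115, 127, 177] ⇒ [40, 70, 98, 120, 132, 182]

Pooled cuts: [15, 21, 32, 40, 50, 62, 70, 76, 86, 98, 110, 120, 132, 135, 143, 171, 182]

Fragments:
  [0,15): 15 bp
  [15,21): 6 bp
  [21,32): 11 bp
  [32,40): 8 bp
  [40,50): 10 bp
  [50,62): 12 bp
  [62,70): 8 bp
  [70,76): 6 bp
  [76,86): 10 bp
  [86,98): 12 bp
  [98,110): 12 bp
  [110,120): 10 bp
  [120,132): 12 bp
  [132,135): 3 bp
  [135,143): 8 bp
  [143,171): 28 bp
  [171,182): 11 bp
  [182,183): 1 bp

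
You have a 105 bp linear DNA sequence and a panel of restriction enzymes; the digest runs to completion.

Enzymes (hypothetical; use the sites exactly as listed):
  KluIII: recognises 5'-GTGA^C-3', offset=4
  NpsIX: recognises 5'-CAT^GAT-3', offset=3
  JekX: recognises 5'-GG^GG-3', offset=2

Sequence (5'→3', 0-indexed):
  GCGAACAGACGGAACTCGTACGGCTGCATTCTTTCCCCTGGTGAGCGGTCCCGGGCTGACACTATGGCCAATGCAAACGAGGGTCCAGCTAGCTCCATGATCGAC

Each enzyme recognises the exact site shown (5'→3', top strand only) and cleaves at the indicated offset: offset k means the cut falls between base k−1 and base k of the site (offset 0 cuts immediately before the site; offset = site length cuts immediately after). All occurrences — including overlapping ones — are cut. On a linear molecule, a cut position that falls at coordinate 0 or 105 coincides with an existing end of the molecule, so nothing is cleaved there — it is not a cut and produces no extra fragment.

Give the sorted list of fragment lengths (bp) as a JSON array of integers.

[7,98]

Per-enzyme occurrences:
  KluIII (GTGAC, off=4): no sites
  NpsIX CATGAT/3: at [95] ⇒ [98]
  JekX (GGGG, off=2): no sites

All cut coordinates (distinct, sorted): [98]

Fragment lengths:
  [0,98): 98 bp
  [98,105): 7 bp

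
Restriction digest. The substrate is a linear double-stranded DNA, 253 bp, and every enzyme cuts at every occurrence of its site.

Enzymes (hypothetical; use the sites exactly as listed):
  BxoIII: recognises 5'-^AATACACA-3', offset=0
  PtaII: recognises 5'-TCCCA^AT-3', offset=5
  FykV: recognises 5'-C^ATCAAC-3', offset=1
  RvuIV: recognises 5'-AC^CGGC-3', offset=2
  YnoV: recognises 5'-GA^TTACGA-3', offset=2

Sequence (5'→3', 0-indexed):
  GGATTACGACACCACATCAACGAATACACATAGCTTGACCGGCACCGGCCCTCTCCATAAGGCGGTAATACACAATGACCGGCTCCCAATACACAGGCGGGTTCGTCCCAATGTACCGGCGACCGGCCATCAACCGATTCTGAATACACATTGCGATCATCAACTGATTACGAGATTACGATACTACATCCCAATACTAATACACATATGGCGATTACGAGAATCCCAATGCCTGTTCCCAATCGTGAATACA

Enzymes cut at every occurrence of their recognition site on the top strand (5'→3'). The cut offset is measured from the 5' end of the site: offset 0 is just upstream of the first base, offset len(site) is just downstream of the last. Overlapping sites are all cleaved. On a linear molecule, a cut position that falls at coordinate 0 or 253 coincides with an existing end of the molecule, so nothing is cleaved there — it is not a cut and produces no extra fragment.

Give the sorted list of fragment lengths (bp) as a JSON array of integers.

Per-enzyme occurrences:
  BxoIII (AATACACA, off=0): starts [22, 66, 87, 142, 198] → cuts [22, 66, 87, 142, 198]
  PtaII (TCCCAAT, off=5): starts [83, 105, 188, 223, 236] → cuts [88, 110, 193, 228, 241]
  FykV (CATCAAC, off=1): starts [14, 127, 157] → cuts [15, 128, 158]
  RvuIV (ACCGGC, off=2): starts [37, 43, 77, 114, 121] → cuts [39, 45, 79, 116, 123]
  YnoV (GATTACGA, off=2): starts [1, 165, 173, 212] → cuts [3, 167, 175, 214]

All cut coordinates (distinct, sorted): [3, 15, 22, 39, 45, 66, 79, 87, 88, 110, 116, 123, 128, 142, 158, 167, 175, 193, 198, 214, 228, 241]

Fragments:
  [0,3): 3 bp
  [3,15): 12 bp
  [15,22): 7 bp
  [22,39): 17 bp
  [39,45): 6 bp
  [45,66): 21 bp
  [66,79): 13 bp
  [79,87): 8 bp
  [87,88): 1 bp
  [88,110): 22 bp
  [110,116): 6 bp
  [116,123): 7 bp
  [123,128): 5 bp
  [128,142): 14 bp
  [142,158): 16 bp
  [158,167): 9 bp
  [167,175): 8 bp
  [175,193): 18 bp
  [193,198): 5 bp
  [198,214): 16 bp
  [214,228): 14 bp
  [228,241): 13 bp
  [241,253): 12 bp

[1,3,5,5,6,6,7,7,8,8,9,12,12,13,13,14,14,16,16,17,18,21,22]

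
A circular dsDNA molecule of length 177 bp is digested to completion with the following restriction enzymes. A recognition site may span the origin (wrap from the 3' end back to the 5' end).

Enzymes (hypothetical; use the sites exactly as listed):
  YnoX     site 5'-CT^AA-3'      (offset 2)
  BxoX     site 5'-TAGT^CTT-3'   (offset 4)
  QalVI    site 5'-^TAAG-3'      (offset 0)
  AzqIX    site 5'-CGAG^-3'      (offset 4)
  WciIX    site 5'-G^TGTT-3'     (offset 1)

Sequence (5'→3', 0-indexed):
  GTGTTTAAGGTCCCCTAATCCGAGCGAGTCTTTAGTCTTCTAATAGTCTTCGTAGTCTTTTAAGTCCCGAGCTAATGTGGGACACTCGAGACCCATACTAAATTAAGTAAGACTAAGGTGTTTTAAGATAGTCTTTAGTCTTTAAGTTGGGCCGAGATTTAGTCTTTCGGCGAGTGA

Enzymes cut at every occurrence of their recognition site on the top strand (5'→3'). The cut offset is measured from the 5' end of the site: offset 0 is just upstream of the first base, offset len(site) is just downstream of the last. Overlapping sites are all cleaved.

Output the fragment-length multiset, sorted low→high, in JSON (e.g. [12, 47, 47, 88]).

[1,2,3,4,4,4,4,4,4,4,5,5,6,6,7,7,8,8,9,9,9,11,11,11,14,17]

Scan for sites:
  YnoX CTAA/2: at [14, 39, 71, 97, 112] ⇒ [16, 41, 73, 99, 114]
  BxoX TAGTCTT/4: at [32, 43, 52, 128, 135, 159] ⇒ [36, 47, 56, 132, 139, 163]
  QalVI TAAG/0: at [5, 60, 103, 107, 113, 123, 142] ⇒ [5, 60, 103, 107, 113, 123, 142]
  AzqIX CGAG/4: at [20, 24, 67, 86, 152, 170] ⇒ [24, 28, 71, 90, 156, 174]
  WciIX GTGTT/1: at [0, 117] ⇒ [1, 118]

Pooled cuts: [1, 5, 16, 24, 28, 36, 41, 47, 56, 60, 71, 73, 90, 99, 103, 107, 113, 114, 118, 123, 132, 139, 142, 156, 163, 174]

Fragments:
  1→5: 4 bp
  5→16: 11 bp
  16→24: 8 bp
  24→28: 4 bp
  28→36: 8 bp
  36→41: 5 bp
  41→47: 6 bp
  47→56: 9 bp
  56→60: 4 bp
  60→71: 11 bp
  71→73: 2 bp
  73→90: 17 bp
  90→99: 9 bp
  99→103: 4 bp
  103→107: 4 bp
  107→113: 6 bp
  113→114: 1 bp
  114→118: 4 bp
  118→123: 5 bp
  123→132: 9 bp
  132→139: 7 bp
  139→142: 3 bp
  142→156: 14 bp
  156→163: 7 bp
  163→174: 11 bp
  174→1 (wrap): 177-174+1 = 4 bp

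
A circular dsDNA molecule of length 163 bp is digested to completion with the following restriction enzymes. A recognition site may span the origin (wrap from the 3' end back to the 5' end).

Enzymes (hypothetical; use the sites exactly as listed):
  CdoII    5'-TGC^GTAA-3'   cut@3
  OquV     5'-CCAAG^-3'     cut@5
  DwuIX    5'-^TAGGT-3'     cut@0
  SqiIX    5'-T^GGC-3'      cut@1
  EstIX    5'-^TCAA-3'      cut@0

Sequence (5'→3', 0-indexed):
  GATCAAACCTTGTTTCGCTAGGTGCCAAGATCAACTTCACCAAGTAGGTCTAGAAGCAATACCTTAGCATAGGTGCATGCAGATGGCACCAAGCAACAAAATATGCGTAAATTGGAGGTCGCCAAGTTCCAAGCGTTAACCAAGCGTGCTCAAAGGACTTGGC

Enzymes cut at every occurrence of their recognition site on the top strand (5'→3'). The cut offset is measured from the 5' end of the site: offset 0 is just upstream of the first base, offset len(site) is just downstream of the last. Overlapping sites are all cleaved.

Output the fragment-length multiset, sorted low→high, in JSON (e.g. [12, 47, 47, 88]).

[1,5,5,7,9,11,11,11,13,14,15,16,20,25]

Per-enzyme occurrences:
  CdoII TGCGTAA/3: at [103] ⇒ [106]
  OquV CCAAG/5: at [24, 39, 88, 121, 128, 139] ⇒ [29, 44, 93, 126, 133, 144]
  DwuIX TAGGT/0: at [18, 44, 69] ⇒ [18, 44, 69]
  SqiIX TGGC/1: at [83, 159] ⇒ [84, 160]
  EstIX TCAA/0: at [2, 30, 149] ⇒ [2, 30, 149]

All cut coordinates (distinct, sorted): [2, 18, 29, 30, 44, 69, 84, 93, 106, 126, 133, 144, 149, 160]

Fragment lengths:
  2→18: 16 bp
  18→29: 11 bp
  29→30: 1 bp
  30→44: 14 bp
  44→69: 25 bp
  69→84: 15 bp
  84→93: 9 bp
  93→106: 13 bp
  106→126: 20 bp
  126→133: 7 bp
  133→144: 11 bp
  144→149: 5 bp
  149→160: 11 bp
  160→2 (wrap): 163-160+2 = 5 bp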